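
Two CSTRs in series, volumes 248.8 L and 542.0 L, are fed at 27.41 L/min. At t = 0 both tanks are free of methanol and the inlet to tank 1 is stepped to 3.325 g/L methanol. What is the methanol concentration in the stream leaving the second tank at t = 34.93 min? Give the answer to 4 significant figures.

Time constants: τᵢ = Vᵢ/Q for each well-mixed tank.
τ₁ = 248.8/27.41 = 9.07698 min; τ₂ = 542.0/27.41 = 19.7738 min.
Tank 1: C₁ = C_in(1 − e^(−t/τ₁)). Tank 2 (τ₁ ≠ τ₂): C₂ = C_in[1 − (τ₁ e^(−t/τ₁) − τ₂ e^(−t/τ₂))/(τ₁ − τ₂)].
At t = 34.93: e^(−t/τ₁) = 0.0213181, e^(−t/τ₂) = 0.170934.
C₂ = 3.325·[1 − (9.07698·0.0213181 − 19.7738·0.170934)/(-10.6968)] = 3.325·0.702107 = 2.33451 g/L.

2.335 g/L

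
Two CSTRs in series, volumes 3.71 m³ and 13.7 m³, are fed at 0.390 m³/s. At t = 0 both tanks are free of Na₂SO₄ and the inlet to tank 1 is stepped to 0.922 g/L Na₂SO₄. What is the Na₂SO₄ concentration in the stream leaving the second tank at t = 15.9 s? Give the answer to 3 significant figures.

Each tank obeys Vᵢ dCᵢ/dt = Q(Cᵢ₋₁ − Cᵢ), so τᵢ = Vᵢ/Q.
τ₁ = 3.71/0.390 = 9.5128 s; τ₂ = 13.7/0.390 = 35.128 s.
Solving the cascade with C₁(0)=C₂(0)=0 gives C₂(t) = C_in[1 − (τ₁ e^(−t/τ₁) − τ₂ e^(−t/τ₂))/(τ₁ − τ₂)].
At t = 15.9: e^(−t/τ₁) = 0.18798, e^(−t/τ₂) = 0.63595.
C₂ = 0.922·[1 − (9.5128·0.18798 − 35.128·0.63595)/(-25.615)] = 0.922·0.19768 = 0.18226 g/L.

0.182 g/L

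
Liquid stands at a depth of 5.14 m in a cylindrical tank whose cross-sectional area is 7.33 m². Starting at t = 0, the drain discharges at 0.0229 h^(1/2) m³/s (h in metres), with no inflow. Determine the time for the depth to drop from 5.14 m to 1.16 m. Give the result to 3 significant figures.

762 s

With no inflow, A dh/dt = −0.0229 √h.
Separate and integrate: 2(√h − √h₀) = −(0.0229/A) t.
t = 2A(√h₀ − √h)/0.0229 = 2·7.33·(√5.14 − √1.16)/0.0229
  = 14.660 × (2.2672 − 1.0770) / 0.0229 = 761.89 s.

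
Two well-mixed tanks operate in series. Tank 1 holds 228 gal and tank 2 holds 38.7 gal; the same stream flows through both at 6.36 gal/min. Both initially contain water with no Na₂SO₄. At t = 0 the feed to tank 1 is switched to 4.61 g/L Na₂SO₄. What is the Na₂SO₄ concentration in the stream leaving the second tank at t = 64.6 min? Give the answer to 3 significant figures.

3.69 g/L

Time constants: τᵢ = Vᵢ/Q for each well-mixed tank.
τ₁ = 228/6.36 = 35.849 min; τ₂ = 38.7/6.36 = 6.0849 min.
Solving the cascade with C₁(0)=C₂(0)=0 gives C₂(t) = C_in[1 − (τ₁ e^(−t/τ₁) − τ₂ e^(−t/τ₂))/(τ₁ − τ₂)].
At t = 64.6: e^(−t/τ₁) = 0.16497, e^(−t/τ₂) = 2.4510e-05.
C₂ = 4.61·[1 − (35.849·0.16497 − 6.0849·2.4510e-05)/(29.764)] = 4.61·0.80131 = 3.6940 g/L.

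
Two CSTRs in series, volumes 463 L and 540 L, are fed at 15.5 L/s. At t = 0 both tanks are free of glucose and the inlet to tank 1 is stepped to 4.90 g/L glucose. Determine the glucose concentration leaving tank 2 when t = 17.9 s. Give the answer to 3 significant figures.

Species balance on tank i: dCᵢ/dt = (Cᵢ₋₁ − Cᵢ)/τᵢ with τᵢ = Vᵢ/Q.
τ₁ = 463/15.5 = 29.871 s; τ₂ = 540/15.5 = 34.839 s.
Solving the cascade with C₁(0)=C₂(0)=0 gives C₂(t) = C_in[1 − (τ₁ e^(−t/τ₁) − τ₂ e^(−t/τ₂))/(τ₁ − τ₂)].
At t = 17.9: e^(−t/τ₁) = 0.54923, e^(−t/τ₂) = 0.59822.
C₂ = 4.90·[1 − (29.871·0.54923 − 34.839·0.59822)/(-4.9677)] = 4.90·0.10718 = 0.52519 g/L.

0.525 g/L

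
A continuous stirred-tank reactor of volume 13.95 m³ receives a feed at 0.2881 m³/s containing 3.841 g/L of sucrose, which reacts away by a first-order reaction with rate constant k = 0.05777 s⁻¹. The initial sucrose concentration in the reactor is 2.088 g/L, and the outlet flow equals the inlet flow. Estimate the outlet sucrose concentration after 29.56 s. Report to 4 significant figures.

1.118 g/L

Species balance: V dC/dt = Q C_in − Q C − k V C.
dC/dt = (Q/V) C_in − (Q/V + k) C; effective rate a = Q/V + k = 0.0206523 + 0.05777 = 0.0784223 s⁻¹.
C_ss = Q C_in/(Q + kV) = 1.01152 g/L; C(t) = C_ss + (C₀ − C_ss) e^(−a t).
C(29.56) = 1.01152 + (1.07648)·e^(−0.0784223·29.56) = 1.01152 + (1.07648)·0.0984542 = 1.11750 g/L.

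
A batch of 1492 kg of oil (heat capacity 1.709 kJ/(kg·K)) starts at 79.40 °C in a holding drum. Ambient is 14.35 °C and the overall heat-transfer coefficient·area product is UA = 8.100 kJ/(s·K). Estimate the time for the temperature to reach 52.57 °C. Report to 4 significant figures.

167.4 s

First-law balance (no shaft work): M c_p dT/dt = −UA(T − T_amb).
τ = M c_p/UA = 314.794 s; T_ss = T_amb = 14.3500 °C.
T(t) = T_ss + (T₀ − T_ss)e^(−t/τ); set T = 52.57:
t = −τ ln[(T − T_ss)/(T₀ − T_ss)] = −314.794 · ln(0.587548) = 167.406 s.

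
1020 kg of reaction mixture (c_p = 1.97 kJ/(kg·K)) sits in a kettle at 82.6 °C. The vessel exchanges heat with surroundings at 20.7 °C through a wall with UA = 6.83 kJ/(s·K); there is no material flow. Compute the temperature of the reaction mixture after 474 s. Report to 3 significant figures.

33.1 °C

M c_p dT/dt = −UA(T − T_amb).
dT/dt = (T_ss − T)/τ with T_ss = T_amb = 20.700 °C, τ = M c_p/UA = 1020·1.97/6.83 = 294.20 s.
Integrating: T(t) = T_ss + (T₀ − T_ss) e^(−t/τ).
T(474) = 20.700 + (61.900)·0.19966 = 33.059 °C.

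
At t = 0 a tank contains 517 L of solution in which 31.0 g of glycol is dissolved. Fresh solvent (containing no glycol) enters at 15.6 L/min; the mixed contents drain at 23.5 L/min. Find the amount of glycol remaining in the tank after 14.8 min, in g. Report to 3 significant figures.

14.5 g

Let m(t) be the amount of glycol. Volume: V(t) = V₀ + (Q_in − Q_out) t = 517 − 7.9000 t; V(14.8) = 400.08 L.
No glycol enters, so dm/dt = −Q_out · (m/V).
dm/m = −Q_out dt/(V₀ − 7.9000 t); integrating gives ln(m/m₀) = −(Q_out/(Q_in−Q_out)) ln(V/V₀).
m = m₀ (V₀/V)^(Q_out/(Q_in−Q_out)) = 31.0 × (517/400.08)^(-2.9747) = 14.459 g.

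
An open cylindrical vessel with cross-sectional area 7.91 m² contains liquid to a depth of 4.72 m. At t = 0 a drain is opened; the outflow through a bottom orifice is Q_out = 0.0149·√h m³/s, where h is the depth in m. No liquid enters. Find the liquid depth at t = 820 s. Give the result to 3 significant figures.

Accumulation of liquid (constant cross-section A): A dh/dt = −0.0149 √h.
Separate and integrate: 2(√h − √h₀) = −(0.0149/A) t.
√h = √4.72 − 0.0149·820/(2·7.91) = 2.1726 − 0.77231 = 1.4002.
h = 1.4002² = 1.9607 m.

1.96 m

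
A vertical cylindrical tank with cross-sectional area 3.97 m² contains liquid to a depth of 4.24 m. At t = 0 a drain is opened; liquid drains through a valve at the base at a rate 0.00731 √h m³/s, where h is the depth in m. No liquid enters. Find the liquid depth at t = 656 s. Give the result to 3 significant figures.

2.12 m

Unsteady balance on liquid volume: A dh/dt = −0.00731 √h.
This is separable: 2 d(√h)/dt = −0.00731/A, so √h = √h₀ − (0.00731/(2A)) t.
√h = √4.24 − 0.00731·656/(2·3.97) = 2.0591 − 0.60395 = 1.4552.
h = 1.4552² = 2.1175 m.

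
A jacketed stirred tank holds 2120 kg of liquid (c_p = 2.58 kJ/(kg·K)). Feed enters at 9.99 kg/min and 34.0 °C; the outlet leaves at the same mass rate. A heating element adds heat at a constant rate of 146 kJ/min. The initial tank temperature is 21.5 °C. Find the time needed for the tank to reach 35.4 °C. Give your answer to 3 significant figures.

308 min

Unsteady energy balance on the tank contents: M c_p dT/dt = ṁ c_p (T_in − T) + 146.
τ = M/ṁ = 212.21 min; T_ss = T_in + Q̇/(ṁ c_p) = 39.665 °C.
T(t) = T_ss + (T₀ − T_ss) e^(−t/τ). Set T = 35.4:
e^(−t/τ) = (35.4 − 39.665)/(21.5 − 39.665) = 0.23477
t = −212.21 · ln(0.23477) = 307.52 min.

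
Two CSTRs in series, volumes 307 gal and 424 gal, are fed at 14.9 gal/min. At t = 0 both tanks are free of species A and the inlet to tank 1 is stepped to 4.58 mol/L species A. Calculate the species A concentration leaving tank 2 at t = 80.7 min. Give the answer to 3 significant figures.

Species balance on tank i: dCᵢ/dt = (Cᵢ₋₁ − Cᵢ)/τᵢ with τᵢ = Vᵢ/Q.
τ₁ = 307/14.9 = 20.604 min; τ₂ = 424/14.9 = 28.456 min.
Tank 1: C₁ = C_in(1 − e^(−t/τ₁)). Tank 2 (τ₁ ≠ τ₂): C₂ = C_in[1 − (τ₁ e^(−t/τ₁) − τ₂ e^(−t/τ₂))/(τ₁ − τ₂)].
At t = 80.7: e^(−t/τ₁) = 0.019906, e^(−t/τ₂) = 0.058665.
C₂ = 4.58·[1 − (20.604·0.019906 − 28.456·0.058665)/(-7.8523)] = 4.58·0.83964 = 3.8455 mol/L.

3.85 mol/L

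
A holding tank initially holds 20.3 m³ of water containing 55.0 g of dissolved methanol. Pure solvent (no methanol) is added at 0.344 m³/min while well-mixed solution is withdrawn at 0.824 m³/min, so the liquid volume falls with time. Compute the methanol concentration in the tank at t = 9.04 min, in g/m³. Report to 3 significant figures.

2.28 g/m³

Let m(t) be the amount of methanol. Volume: V(t) = V₀ + (Q_in − Q_out) t = 20.3 − 0.48000 t; V(9.04) = 15.961 m³.
Species balance (pure solvent in): dm/dt = −Q_out · m/V(t).
dm/m = −Q_out dt/(V₀ − 0.48000 t); integrating gives ln(m/m₀) = −(Q_out/(Q_in−Q_out)) ln(V/V₀).
m = m₀ (V₀/V)^(Q_out/(Q_in−Q_out)) = 55.0 × (20.3/15.961)^(-1.7167) = 36.398 g.
C = m/V = 36.398/15.961 = 2.2804 g/m³.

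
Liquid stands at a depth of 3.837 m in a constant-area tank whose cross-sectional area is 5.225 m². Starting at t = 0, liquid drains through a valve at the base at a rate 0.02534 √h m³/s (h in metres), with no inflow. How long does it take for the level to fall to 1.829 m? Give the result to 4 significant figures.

With no inflow, A dh/dt = −0.02534 √h.
Separate and integrate: 2(√h − √h₀) = −(0.02534/A) t.
t = 2A(√h₀ − √h)/0.02534 = 2·5.225·(√3.837 − √1.829)/0.02534
  = 10.4500 × (1.95883 − 1.35241) / 0.02534 = 250.083 s.

250.1 s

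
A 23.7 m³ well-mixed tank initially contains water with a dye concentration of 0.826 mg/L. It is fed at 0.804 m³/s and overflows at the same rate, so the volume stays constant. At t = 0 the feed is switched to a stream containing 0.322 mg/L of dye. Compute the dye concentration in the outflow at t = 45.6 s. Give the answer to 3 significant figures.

0.429 mg/L

Transient balance on the dissolved component: V dC/dt = Q(C_in − C).
Time constant τ = V/Q = 23.7/0.804 = 29.478 s.
This is linear first-order; C(t) = C_in + (C₀ − C_in) e^(−t/τ).
C(45.6) = 0.322 + (0.826 − 0.322)·e^(−45.6/29.478) = 0.322 + (0.50400)·0.21290 = 0.42930 mg/L.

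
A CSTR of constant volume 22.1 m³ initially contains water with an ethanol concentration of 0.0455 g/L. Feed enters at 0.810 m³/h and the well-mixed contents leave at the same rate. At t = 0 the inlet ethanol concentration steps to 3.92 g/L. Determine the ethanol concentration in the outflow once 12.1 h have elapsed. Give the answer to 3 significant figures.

1.43 g/L

Accumulation = in − out for the solute gives V dC/dt = Q(C_in − C).
So dC/dt = (C_in − C)/τ with τ = V/Q = 22.1/0.810 = 27.284 h.
This is linear first-order; C(t) = C_in + (C₀ − C_in) e^(−t/τ).
C(12.1) = 3.92 + (0.0455 − 3.92)·e^(−12.1/27.284) = 3.92 + (-3.8745)·0.64180 = 1.4334 g/L.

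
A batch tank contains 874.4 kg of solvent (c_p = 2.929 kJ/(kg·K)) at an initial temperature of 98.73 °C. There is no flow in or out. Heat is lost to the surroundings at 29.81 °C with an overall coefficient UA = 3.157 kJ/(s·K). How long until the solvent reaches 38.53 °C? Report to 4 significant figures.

1677 s

M c_p dT/dt = −UA(T − T_amb).
τ = M c_p/UA = 811.250 s; T_ss = T_amb = 29.8100 °C.
T(t) = T_ss + (T₀ − T_ss)e^(−t/τ); set T = 38.53:
t = −τ ln[(T − T_ss)/(T₀ − T_ss)] = −811.250 · ln(0.126524) = 1677.12 s.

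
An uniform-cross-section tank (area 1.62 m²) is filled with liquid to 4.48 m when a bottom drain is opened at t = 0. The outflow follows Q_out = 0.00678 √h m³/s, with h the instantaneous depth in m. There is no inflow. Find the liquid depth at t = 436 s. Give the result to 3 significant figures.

Mass balance (ρ constant): A dh/dt = −0.00678 √h.
This is separable: 2 d(√h)/dt = −0.00678/A, so √h = √h₀ − (0.00678/(2A)) t.
√h = √4.48 − 0.00678·436/(2·1.62) = 2.1166 − 0.91237 = 1.2042.
h = 1.2042² = 1.4502 m.

1.45 m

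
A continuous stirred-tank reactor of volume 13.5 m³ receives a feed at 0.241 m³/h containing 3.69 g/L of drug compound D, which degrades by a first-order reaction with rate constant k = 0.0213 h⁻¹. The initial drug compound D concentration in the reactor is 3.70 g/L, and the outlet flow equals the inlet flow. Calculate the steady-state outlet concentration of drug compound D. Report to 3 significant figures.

Species balance: V dC/dt = Q C_in − Q C − k V C.
At steady state: 0 = Q C_in − (Q + kV) C_ss, so C_ss = Q C_in/(Q + kV).
C_ss = 0.241·3.69/(0.241 + 0.0213·13.5) = 0.88929/0.52855 = 1.6825 g/L.

1.68 g/L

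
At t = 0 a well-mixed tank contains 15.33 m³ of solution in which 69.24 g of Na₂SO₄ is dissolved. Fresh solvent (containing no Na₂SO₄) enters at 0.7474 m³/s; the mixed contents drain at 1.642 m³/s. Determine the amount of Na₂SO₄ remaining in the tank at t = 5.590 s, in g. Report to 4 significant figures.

Total volume: dV/dt = Q_in − Q_out = -0.894600 m³/s, so V(t) = 15.33 − 0.894600 t and V(5.590) = 10.3292 m³.
No Na₂SO₄ enters, so dm/dt = −Q_out · (m/V).
dm/m = −Q_out dt/(V₀ − 0.894600 t); integrating gives ln(m/m₀) = −(Q_out/(Q_in−Q_out)) ln(V/V₀).
m = m₀ (V₀/V)^(Q_out/(Q_in−Q_out)) = 69.24 × (15.33/10.3292)^(-1.83546) = 33.5444 g.

33.54 g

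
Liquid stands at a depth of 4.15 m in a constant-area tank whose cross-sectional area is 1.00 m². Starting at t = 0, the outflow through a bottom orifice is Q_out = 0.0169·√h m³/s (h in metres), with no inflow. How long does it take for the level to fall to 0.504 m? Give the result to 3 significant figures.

157 s

Volume balance on the tank: A dh/dt = −0.0169 √h.
Separate and integrate: 2(√h − √h₀) = −(0.0169/A) t.
t = 2A(√h₀ − √h)/0.0169 = 2·1.00·(√4.15 − √0.504)/0.0169
  = 2.0000 × (2.0372 − 0.70993) / 0.0169 = 157.07 s.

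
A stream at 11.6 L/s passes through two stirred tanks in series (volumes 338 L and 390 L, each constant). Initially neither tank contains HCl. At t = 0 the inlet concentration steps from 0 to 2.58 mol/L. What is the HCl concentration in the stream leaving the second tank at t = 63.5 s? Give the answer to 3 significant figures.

Time constants: τᵢ = Vᵢ/Q for each well-mixed tank.
τ₁ = 338/11.6 = 29.138 s; τ₂ = 390/11.6 = 33.621 s.
Solving the cascade with C₁(0)=C₂(0)=0 gives C₂(t) = C_in[1 − (τ₁ e^(−t/τ₁) − τ₂ e^(−t/τ₂))/(τ₁ − τ₂)].
At t = 63.5: e^(−t/τ₁) = 0.11312, e^(−t/τ₂) = 0.15127.
C₂ = 2.58·[1 − (29.138·0.11312 − 33.621·0.15127)/(-4.4828)] = 2.58·0.60080 = 1.5501 mol/L.

1.55 mol/L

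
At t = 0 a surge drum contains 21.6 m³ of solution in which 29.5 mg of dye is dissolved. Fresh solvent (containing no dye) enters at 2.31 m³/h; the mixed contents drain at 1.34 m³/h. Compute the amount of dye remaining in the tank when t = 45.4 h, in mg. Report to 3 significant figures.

6.35 mg

Total volume: dV/dt = Q_in − Q_out = 0.97000 m³/h, so V(t) = 21.6 + 0.97000 t and V(45.4) = 65.638 m³.
Solute balance: dm/dt = 0 − Q_out C = −Q_out m/V(t).
Separate: dm/m = −Q_out dt/V(t) ⇒ ln(m/m₀) = −(Q_out/(Q_in−Q_out)) ln(V/V₀).
m = m₀ (V₀/V)^(Q_out/(Q_in−Q_out)) = 29.5 × (21.6/65.638)^(1.3814) = 6.3533 mg.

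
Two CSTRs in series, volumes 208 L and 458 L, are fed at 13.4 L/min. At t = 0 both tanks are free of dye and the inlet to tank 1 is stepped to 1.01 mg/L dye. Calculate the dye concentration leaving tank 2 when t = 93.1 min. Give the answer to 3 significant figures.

0.891 mg/L

Each tank obeys Vᵢ dCᵢ/dt = Q(Cᵢ₋₁ − Cᵢ), so τᵢ = Vᵢ/Q.
τ₁ = 208/13.4 = 15.522 min; τ₂ = 458/13.4 = 34.179 min.
Solving the cascade with C₁(0)=C₂(0)=0 gives C₂(t) = C_in[1 − (τ₁ e^(−t/τ₁) − τ₂ e^(−t/τ₂))/(τ₁ − τ₂)].
At t = 93.1: e^(−t/τ₁) = 0.0024842, e^(−t/τ₂) = 0.065619.
C₂ = 1.01·[1 − (15.522·0.0024842 − 34.179·0.065619)/(-18.657)] = 1.01·0.88185 = 0.89067 mg/L.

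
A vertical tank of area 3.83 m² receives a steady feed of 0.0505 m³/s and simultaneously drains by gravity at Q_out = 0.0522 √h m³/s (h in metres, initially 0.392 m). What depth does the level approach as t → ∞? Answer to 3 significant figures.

Unsteady balance on liquid volume: A dh/dt = Q_in − 0.0522 √h. At steady state dh/dt = 0:
Q_in = 0.0522 √h_ss ⇒ √h_ss = 0.0505/0.0522 = 0.96743.
h_ss = 0.96743² = 0.93593 m. (Since h₀ = 0.392 m < h_ss, the level will rise toward this value.)

0.936 m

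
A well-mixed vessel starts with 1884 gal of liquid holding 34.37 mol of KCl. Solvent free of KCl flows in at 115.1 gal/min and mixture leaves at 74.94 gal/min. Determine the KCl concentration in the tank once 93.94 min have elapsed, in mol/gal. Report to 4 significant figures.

0.0007810 mol/gal

Let m(t) be the amount of KCl. Volume: V(t) = V₀ + (Q_in − Q_out) t = 1884 + 40.1600 t; V(93.94) = 5656.63 gal.
Solute balance: dm/dt = 0 − Q_out C = −Q_out m/V(t).
dm/m = −Q_out dt/(V₀ + 40.1600 t); integrating gives ln(m/m₀) = −(Q_out/(Q_in−Q_out)) ln(V/V₀).
m = m₀ (V₀/V)^(Q_out/(Q_in−Q_out)) = 34.37 × (1884/5656.63)^(1.86604) = 4.41764 mol.
C = m/V = 4.41764/5656.63 = 0.000780967 mol/gal.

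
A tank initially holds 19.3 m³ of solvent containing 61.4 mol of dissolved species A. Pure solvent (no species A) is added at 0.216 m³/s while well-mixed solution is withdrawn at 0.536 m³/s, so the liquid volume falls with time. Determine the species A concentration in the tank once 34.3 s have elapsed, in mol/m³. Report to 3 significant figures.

1.80 mol/m³

Total volume: dV/dt = Q_in − Q_out = -0.32000 m³/s, so V(t) = 19.3 − 0.32000 t and V(34.3) = 8.3240 m³.
Solute balance: dm/dt = 0 − Q_out C = −Q_out m/V(t).
dm/m = −Q_out dt/(V₀ − 0.32000 t); integrating gives ln(m/m₀) = −(Q_out/(Q_in−Q_out)) ln(V/V₀).
m = m₀ (V₀/V)^(Q_out/(Q_in−Q_out)) = 61.4 × (19.3/8.3240)^(-1.6750) = 15.011 mol.
C = m/V = 15.011/8.3240 = 1.8034 mol/m³.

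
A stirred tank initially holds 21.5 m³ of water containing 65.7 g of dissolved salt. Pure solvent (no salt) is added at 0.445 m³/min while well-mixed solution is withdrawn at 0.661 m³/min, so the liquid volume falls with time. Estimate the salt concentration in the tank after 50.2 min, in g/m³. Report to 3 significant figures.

0.720 g/m³

Let m(t) be the amount of salt. Volume: V(t) = V₀ + (Q_in − Q_out) t = 21.5 − 0.21600 t; V(50.2) = 10.657 m³.
No salt enters, so dm/dt = −Q_out · (m/V).
Separate: dm/m = −Q_out dt/V(t) ⇒ ln(m/m₀) = −(Q_out/(Q_in−Q_out)) ln(V/V₀).
m = m₀ (V₀/V)^(Q_out/(Q_in−Q_out)) = 65.7 × (21.5/10.657)^(-3.0602) = 7.6698 g.
C = m/V = 7.6698/10.657 = 0.71971 g/m³.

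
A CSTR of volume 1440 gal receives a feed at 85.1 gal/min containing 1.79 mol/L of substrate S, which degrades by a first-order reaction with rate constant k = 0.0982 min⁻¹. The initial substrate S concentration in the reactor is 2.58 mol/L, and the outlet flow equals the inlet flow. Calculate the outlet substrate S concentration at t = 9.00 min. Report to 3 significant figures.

1.14 mol/L

Accumulation = in − out − consumed: V dC/dt = Q C_in − Q C − k V C.
This is linear with rate a = Q/V + k = 0.15730 min⁻¹.
C_ss = Q C_in/(Q + kV) = 0.67251 mol/L; C(t) = C_ss + (C₀ − C_ss) e^(−a t).
C(9.00) = 0.67251 + (1.9075)·e^(−0.15730·9.00) = 0.67251 + (1.9075)·0.24276 = 1.1356 mol/L.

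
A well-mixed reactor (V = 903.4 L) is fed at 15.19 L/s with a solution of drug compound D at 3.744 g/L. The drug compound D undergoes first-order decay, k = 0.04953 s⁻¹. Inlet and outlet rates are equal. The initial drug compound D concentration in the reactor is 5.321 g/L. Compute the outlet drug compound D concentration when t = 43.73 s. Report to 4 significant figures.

Species balance: V dC/dt = Q C_in − Q C − k V C.
dC/dt = (Q/V) C_in − (Q/V + k) C; effective rate a = Q/V + k = 0.0168143 + 0.04953 = 0.0663443 s⁻¹.
C_ss = Q C_in/(Q + kV) = 0.948878 g/L; C(t) = C_ss + (C₀ − C_ss) e^(−a t).
C(43.73) = 0.948878 + (4.37212)·e^(−0.0663443·43.73) = 0.948878 + (4.37212)·0.0549553 = 1.18915 g/L.

1.189 g/L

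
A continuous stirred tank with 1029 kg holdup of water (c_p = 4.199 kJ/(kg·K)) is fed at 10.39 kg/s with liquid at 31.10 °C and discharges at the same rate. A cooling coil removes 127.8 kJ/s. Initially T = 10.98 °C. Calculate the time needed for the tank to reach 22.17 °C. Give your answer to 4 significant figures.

104.2 s

Unsteady energy balance on the tank contents: M c_p dT/dt = ṁ c_p (T_in − T) − 127.8.
τ = M/ṁ = 99.0375 s; T_ss = T_in − Q̇/(ṁ c_p) = 28.1707 °C.
T(t) = T_ss + (T₀ − T_ss) e^(−t/τ). Set T = 22.17:
e^(−t/τ) = (22.17 − 28.1707)/(10.98 − 28.1707) = 0.349065
t = −99.0375 · ln(0.349065) = 104.237 s.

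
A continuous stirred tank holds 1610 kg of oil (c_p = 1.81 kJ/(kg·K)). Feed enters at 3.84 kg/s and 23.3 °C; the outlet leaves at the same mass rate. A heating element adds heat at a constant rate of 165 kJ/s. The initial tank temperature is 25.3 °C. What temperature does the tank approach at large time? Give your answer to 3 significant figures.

First-law balance (no shaft work): M c_p dT/dt = ṁ c_p (T_in − T) + 165.
At steady state dT/dt = 0 ⇒ T_ss = T_in + Q̇/(ṁ c_p) = 23.3 + 165/(3.84·1.81) = 47.040 °C.

47.0 °C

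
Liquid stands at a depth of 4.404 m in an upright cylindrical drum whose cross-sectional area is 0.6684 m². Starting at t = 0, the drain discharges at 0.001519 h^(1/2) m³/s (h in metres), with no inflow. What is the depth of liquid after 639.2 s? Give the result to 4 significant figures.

1.883 m

Mass balance (ρ constant): A dh/dt = −0.001519 √h.
∫ h^(−1/2) dh = −(0.001519/A) ∫ dt, giving 2√h = 2√h₀ − (0.001519/A) t.
√h = √4.404 − 0.001519·639.2/(2·0.6684) = 2.09857 − 0.726320 = 1.37225.
h = 1.37225² = 1.88307 m.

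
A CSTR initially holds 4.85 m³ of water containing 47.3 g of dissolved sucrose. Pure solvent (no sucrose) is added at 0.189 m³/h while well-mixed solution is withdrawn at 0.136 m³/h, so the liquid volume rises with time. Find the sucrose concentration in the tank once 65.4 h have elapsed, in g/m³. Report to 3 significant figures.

1.43 g/m³

Total volume: dV/dt = Q_in − Q_out = 0.053000 m³/h, so V(t) = 4.85 + 0.053000 t and V(65.4) = 8.3162 m³.
No sucrose enters, so dm/dt = −Q_out · (m/V).
Separate: dm/m = −Q_out dt/V(t) ⇒ ln(m/m₀) = −(Q_out/(Q_in−Q_out)) ln(V/V₀).
m = m₀ (V₀/V)^(Q_out/(Q_in−Q_out)) = 47.3 × (4.85/8.3162)^(2.5660) = 11.856 g.
C = m/V = 11.856/8.3162 = 1.4257 g/m³.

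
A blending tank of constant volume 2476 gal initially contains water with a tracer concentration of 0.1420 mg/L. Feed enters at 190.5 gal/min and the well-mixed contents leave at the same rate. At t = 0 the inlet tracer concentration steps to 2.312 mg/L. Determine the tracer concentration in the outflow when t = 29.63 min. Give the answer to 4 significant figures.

2.090 mg/L

Accumulation = in − out for the solute gives V dC/dt = Q(C_in − C).
So dC/dt = (C_in − C)/τ with τ = V/Q = 2476/190.5 = 12.9974 min.
C approaches C_in exponentially: C(t) = C_in + (C₀ − C_in) e^(−t/τ).
C(29.63) = 2.312 + (0.1420 − 2.312)·e^(−29.63/12.9974) = 2.312 + (-2.17000)·0.102316 = 2.08997 mg/L.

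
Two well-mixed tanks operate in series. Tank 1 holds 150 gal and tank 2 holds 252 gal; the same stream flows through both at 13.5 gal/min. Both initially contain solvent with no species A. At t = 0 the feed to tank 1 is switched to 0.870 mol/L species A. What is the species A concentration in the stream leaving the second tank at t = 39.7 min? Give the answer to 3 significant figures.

Species balance on tank i: dCᵢ/dt = (Cᵢ₋₁ − Cᵢ)/τᵢ with τᵢ = Vᵢ/Q.
τ₁ = 150/13.5 = 11.111 min; τ₂ = 252/13.5 = 18.667 min.
Solving the cascade with C₁(0)=C₂(0)=0 gives C₂(t) = C_in[1 − (τ₁ e^(−t/τ₁) − τ₂ e^(−t/τ₂))/(τ₁ − τ₂)].
At t = 39.7: e^(−t/τ₁) = 0.028072, e^(−t/τ₂) = 0.11922.
C₂ = 0.870·[1 − (11.111·0.028072 − 18.667·0.11922)/(-7.5556)] = 0.870·0.74674 = 0.64966 mol/L.

0.650 mol/L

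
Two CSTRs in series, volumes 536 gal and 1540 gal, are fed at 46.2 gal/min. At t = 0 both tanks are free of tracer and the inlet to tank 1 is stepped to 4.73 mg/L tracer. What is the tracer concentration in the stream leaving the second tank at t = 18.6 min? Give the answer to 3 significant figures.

Time constants: τᵢ = Vᵢ/Q for each well-mixed tank.
τ₁ = 536/46.2 = 11.602 min; τ₂ = 1540/46.2 = 33.333 min.
Tank 1: C₁ = C_in(1 − e^(−t/τ₁)). Tank 2 (τ₁ ≠ τ₂): C₂ = C_in[1 − (τ₁ e^(−t/τ₁) − τ₂ e^(−t/τ₂))/(τ₁ − τ₂)].
At t = 18.6: e^(−t/τ₁) = 0.20125, e^(−t/τ₂) = 0.57235.
C₂ = 4.73·[1 − (11.602·0.20125 − 33.333·0.57235)/(-21.732)] = 4.73·0.22953 = 1.0857 mg/L.

1.09 mg/L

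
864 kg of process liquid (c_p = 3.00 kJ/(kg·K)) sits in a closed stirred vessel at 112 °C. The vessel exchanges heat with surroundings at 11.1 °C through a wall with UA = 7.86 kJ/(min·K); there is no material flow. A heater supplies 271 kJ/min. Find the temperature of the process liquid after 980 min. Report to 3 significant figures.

49.0 °C

M c_p dT/dt = −UA(T − T_amb) + Q̇.
dT/dt = (T_ss − T)/τ with T_ss = T_amb + Q̇/UA = 11.1 + 271/7.86 = 45.578 °C, τ = M c_p/UA = 864·3.00/7.86 = 329.77 min.
Solution: T(t) = T_ss + (T₀ − T_ss) e^(−t/τ).
T(980) = 45.578 + (66.422)·0.051213 = 48.980 °C.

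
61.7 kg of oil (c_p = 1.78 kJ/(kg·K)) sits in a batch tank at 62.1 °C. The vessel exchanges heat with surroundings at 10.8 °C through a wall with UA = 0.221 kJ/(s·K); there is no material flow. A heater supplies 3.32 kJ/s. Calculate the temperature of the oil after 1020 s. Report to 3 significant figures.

M c_p dT/dt = −UA(T − T_amb) + Q̇.
dT/dt = (T_ss − T)/τ with T_ss = T_amb + Q̇/UA = 10.8 + 3.32/0.221 = 25.823 °C, τ = M c_p/UA = 61.7·1.78/0.221 = 496.95 s.
This is linear first-order; T(t) = T_ss + (T₀ − T_ss) e^(−t/τ).
T(1020) = 25.823 + (36.277)·0.12841 = 30.481 °C.

30.5 °C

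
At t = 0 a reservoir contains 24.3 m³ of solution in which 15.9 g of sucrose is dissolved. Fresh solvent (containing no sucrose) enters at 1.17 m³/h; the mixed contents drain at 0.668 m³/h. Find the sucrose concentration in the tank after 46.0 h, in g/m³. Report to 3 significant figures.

Total volume: dV/dt = Q_in − Q_out = 0.50200 m³/h, so V(t) = 24.3 + 0.50200 t and V(46.0) = 47.392 m³.
No sucrose enters, so dm/dt = −Q_out · (m/V).
Separate: dm/m = −Q_out dt/V(t) ⇒ ln(m/m₀) = −(Q_out/(Q_in−Q_out)) ln(V/V₀).
m = m₀ (V₀/V)^(Q_out/(Q_in−Q_out)) = 15.9 × (24.3/47.392)^(1.3307) = 6.5369 g.
C = m/V = 6.5369/47.392 = 0.13793 g/m³.

0.138 g/m³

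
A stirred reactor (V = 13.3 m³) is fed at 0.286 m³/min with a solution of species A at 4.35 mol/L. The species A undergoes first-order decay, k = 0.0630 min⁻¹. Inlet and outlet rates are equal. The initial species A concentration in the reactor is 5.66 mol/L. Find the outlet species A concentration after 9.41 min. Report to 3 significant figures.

Accumulation = in − out − consumed: V dC/dt = Q C_in − Q C − k V C.
dC/dt = (Q/V) C_in − (Q/V + k) C; effective rate a = Q/V + k = 0.021504 + 0.0630 = 0.084504 min⁻¹.
C_ss = Q C_in/(Q + kV) = 1.1069 mol/L; C(t) = C_ss + (C₀ − C_ss) e^(−a t).
C(9.41) = 1.1069 + (4.5531)·e^(−0.084504·9.41) = 1.1069 + (4.5531)·0.45150 = 3.1627 mol/L.

3.16 mol/L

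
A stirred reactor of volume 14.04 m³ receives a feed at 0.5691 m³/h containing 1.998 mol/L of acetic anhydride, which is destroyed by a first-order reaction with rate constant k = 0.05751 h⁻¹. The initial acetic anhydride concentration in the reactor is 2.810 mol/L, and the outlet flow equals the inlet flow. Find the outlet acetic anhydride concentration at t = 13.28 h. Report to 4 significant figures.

Accumulation = in − out − consumed: V dC/dt = Q C_in − Q C − k V C.
dC/dt = (Q/V) C_in − (Q/V + k) C; effective rate a = Q/V + k = 0.0405342 + 0.05751 = 0.0980442 h⁻¹.
C_ss = Q C_in/(Q + kV) = 0.826029 mol/L; C(t) = C_ss + (C₀ − C_ss) e^(−a t).
C(13.28) = 0.826029 + (1.98397)·e^(−0.0980442·13.28) = 0.826029 + (1.98397)·0.271980 = 1.36563 mol/L.

1.366 mol/L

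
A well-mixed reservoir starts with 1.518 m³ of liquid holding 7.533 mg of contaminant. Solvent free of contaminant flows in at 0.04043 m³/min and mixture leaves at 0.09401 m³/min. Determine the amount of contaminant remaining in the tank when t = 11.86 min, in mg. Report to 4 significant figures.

Total volume: dV/dt = Q_in − Q_out = -0.0535800 m³/min, so V(t) = 1.518 − 0.0535800 t and V(11.86) = 0.882541 m³.
Solute balance: dm/dt = 0 − Q_out C = −Q_out m/V(t).
dm/m = −Q_out dt/(V₀ − 0.0535800 t); integrating gives ln(m/m₀) = −(Q_out/(Q_in−Q_out)) ln(V/V₀).
m = m₀ (V₀/V)^(Q_out/(Q_in−Q_out)) = 7.533 × (1.518/0.882541)^(-1.75457) = 2.90872 mg.

2.909 mg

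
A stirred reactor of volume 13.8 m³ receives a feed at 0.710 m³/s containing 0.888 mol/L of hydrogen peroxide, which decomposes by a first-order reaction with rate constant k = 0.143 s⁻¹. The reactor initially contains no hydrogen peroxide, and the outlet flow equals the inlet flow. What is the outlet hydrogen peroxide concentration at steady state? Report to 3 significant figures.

Species balance: V dC/dt = Q C_in − Q C − k V C.
At steady state: 0 = Q C_in − (Q + kV) C_ss, so C_ss = Q C_in/(Q + kV).
C_ss = 0.710·0.888/(0.710 + 0.143·13.8) = 0.63048/2.6834 = 0.23496 mol/L.

0.235 mol/L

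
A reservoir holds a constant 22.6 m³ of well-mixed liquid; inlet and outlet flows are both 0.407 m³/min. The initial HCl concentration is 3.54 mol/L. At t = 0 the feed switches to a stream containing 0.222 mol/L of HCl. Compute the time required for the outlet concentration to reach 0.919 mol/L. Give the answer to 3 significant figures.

Species balance: V dC/dt = Q(C_in − C) ⇒ τ = V/Q = 55.528 min.
C(t) = C_in + (C₀ − C_in) e^(−t/τ). Set C = 0.919 and solve for t:
e^(−t/τ) = (C − C_in)/(C₀ − C_in) = (0.919 − 0.222)/(3.54 − 0.222) = 0.21007
t = −τ ln(…) = 55.528 × 1.5603 = 86.643 min.

86.6 min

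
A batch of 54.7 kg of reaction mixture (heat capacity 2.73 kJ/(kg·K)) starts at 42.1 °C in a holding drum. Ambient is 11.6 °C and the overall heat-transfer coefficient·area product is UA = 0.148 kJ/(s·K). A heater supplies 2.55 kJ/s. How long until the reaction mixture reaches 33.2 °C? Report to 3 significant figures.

1120 s

M c_p dT/dt = −UA(T − T_amb) + Q̇.
τ = M c_p/UA = 1009.0 s; T_ss = T_amb + Q̇/UA = 11.6 + 2.55/0.148 = 28.830 °C.
T(t) = T_ss + (T₀ − T_ss)e^(−t/τ); set T = 33.2:
t = −τ ln[(T − T_ss)/(T₀ − T_ss)] = −1009.0 · ln(0.32933) = 1120.7 s.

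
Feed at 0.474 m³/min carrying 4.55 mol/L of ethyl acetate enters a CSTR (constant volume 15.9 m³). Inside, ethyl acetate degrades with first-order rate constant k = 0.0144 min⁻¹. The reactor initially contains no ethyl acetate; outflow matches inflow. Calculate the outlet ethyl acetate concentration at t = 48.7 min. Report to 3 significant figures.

Species balance: V dC/dt = Q C_in − Q C − k V C.
This is linear with rate a = Q/V + k = 0.044211 min⁻¹.
C_ss = Q C_in/(Q + kV) = 3.0680 mol/L; C(t) = C_ss + (C₀ − C_ss) e^(−a t).
C(48.7) = 3.0680 + (-3.0680)·e^(−0.044211·48.7) = 3.0680 + (-3.0680)·0.11612 = 2.7118 mol/L.

2.71 mol/L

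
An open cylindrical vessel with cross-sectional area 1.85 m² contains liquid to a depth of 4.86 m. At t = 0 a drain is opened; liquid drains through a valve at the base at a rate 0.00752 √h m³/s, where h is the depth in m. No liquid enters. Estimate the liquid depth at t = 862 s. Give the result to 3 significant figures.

With no inflow, A dh/dt = −0.00752 √h.
This is separable: 2 d(√h)/dt = −0.00752/A, so √h = √h₀ − (0.00752/(2A)) t.
√h = √4.86 − 0.00752·862/(2·1.85) = 2.2045 − 1.7520 = 0.45258.
h = 0.45258² = 0.20483 m.

0.205 m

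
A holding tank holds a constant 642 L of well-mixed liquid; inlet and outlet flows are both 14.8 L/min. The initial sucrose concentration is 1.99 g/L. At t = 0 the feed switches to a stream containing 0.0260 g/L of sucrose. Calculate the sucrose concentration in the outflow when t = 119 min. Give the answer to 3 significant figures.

Mass balance on the solute (V constant): V dC/dt = Q(C_in − C).
So dC/dt = (C_in − C)/τ with τ = V/Q = 642/14.8 = 43.378 min.
This is linear first-order; C(t) = C_in + (C₀ − C_in) e^(−t/τ).
C(119) = 0.0260 + (1.99 − 0.0260)·e^(−119/43.378) = 0.0260 + (1.9640)·0.064357 = 0.15240 g/L.

0.152 g/L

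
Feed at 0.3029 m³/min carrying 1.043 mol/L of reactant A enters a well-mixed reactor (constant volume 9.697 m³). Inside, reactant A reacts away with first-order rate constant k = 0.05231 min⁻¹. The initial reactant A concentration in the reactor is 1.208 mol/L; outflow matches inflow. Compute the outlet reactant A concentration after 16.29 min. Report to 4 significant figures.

0.5997 mol/L

V dC/dt = Q(C_in − C) − k V C.
dC/dt = (Q/V) C_in − (Q/V + k) C; effective rate a = Q/V + k = 0.0312365 + 0.05231 = 0.0835465 min⁻¹.
C_ss = Q C_in/(Q + kV) = 0.389958 mol/L; C(t) = C_ss + (C₀ − C_ss) e^(−a t).
C(16.29) = 0.389958 + (0.818042)·e^(−0.0835465·16.29) = 0.389958 + (0.818042)·0.256411 = 0.599714 mol/L.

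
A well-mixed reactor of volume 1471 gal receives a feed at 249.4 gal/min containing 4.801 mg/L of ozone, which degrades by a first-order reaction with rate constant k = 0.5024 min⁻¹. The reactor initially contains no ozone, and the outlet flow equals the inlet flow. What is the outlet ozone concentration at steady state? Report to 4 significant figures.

V dC/dt = Q(C_in − C) − k V C.
Steady state (dC/dt = 0): C_ss = Q C_in/(Q + kV) = C_in/(1 + kV/Q).
C_ss = 249.4·4.801/(249.4 + 0.5024·1471) = 1197.37/988.430 = 1.21138 mg/L.

1.211 mg/L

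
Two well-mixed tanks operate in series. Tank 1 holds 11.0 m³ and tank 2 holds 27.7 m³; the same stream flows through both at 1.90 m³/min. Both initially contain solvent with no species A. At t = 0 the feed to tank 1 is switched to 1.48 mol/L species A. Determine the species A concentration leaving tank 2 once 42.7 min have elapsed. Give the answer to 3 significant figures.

Time constants: τᵢ = Vᵢ/Q for each well-mixed tank.
τ₁ = 11.0/1.90 = 5.7895 min; τ₂ = 27.7/1.90 = 14.579 min.
Solving the cascade with C₁(0)=C₂(0)=0 gives C₂(t) = C_in[1 − (τ₁ e^(−t/τ₁) − τ₂ e^(−t/τ₂))/(τ₁ − τ₂)].
At t = 42.7: e^(−t/τ₁) = 0.00062644, e^(−t/τ₂) = 0.053457.
C₂ = 1.48·[1 − (5.7895·0.00062644 − 14.579·0.053457)/(-8.7895)] = 1.48·0.91174 = 1.3494 mol/L.

1.35 mol/L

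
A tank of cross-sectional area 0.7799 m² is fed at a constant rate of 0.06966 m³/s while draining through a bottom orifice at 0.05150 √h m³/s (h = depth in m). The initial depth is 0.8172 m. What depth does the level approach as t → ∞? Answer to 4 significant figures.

Volume balance on the tank: A dh/dt = Q_in − 0.05150 √h. At steady state dh/dt = 0:
Q_in = 0.05150 √h_ss ⇒ √h_ss = 0.06966/0.05150 = 1.35262.
h_ss = 1.35262² = 1.82958 m. (Since h₀ = 0.8172 m < h_ss, the level will rise toward this value.)

1.830 m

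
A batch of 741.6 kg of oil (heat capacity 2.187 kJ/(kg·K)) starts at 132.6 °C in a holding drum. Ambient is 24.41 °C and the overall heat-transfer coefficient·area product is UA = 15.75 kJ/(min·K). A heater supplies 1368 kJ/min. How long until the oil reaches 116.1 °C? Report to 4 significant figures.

152.9 min

M c_p dT/dt = −UA(T − T_amb) + Q̇.
τ = M c_p/UA = 102.976 min; T_ss = T_amb + Q̇/UA = 24.41 + 1368/15.75 = 111.267 °C.
T(t) = T_ss + (T₀ − T_ss)e^(−t/τ); set T = 116.1:
t = −τ ln[(T − T_ss)/(T₀ − T_ss)] = −102.976 · ln(0.226545) = 152.901 min.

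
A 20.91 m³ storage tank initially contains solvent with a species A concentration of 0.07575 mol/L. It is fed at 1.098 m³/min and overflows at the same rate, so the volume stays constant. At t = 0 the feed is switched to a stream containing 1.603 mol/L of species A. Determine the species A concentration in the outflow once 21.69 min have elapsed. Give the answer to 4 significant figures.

1.114 mol/L

Mass balance on the solute (V constant): V dC/dt = Q(C_in − C).
Rewrite as dC/dt + C/τ = C_in/τ, τ = V/Q = 19.0437 min.
C approaches C_in exponentially: C(t) = C_in + (C₀ − C_in) e^(−t/τ).
C(21.69) = 1.603 + (0.07575 − 1.603)·e^(−21.69/19.0437) = 1.603 + (-1.52725)·0.320152 = 1.11405 mol/L.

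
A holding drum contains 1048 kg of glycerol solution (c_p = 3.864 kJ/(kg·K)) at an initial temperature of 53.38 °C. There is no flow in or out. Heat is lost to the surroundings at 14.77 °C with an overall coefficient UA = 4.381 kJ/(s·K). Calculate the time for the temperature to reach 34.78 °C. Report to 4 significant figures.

607.5 s

M c_p dT/dt = −UA(T − T_amb).
τ = M c_p/UA = 924.326 s; T_ss = T_amb = 14.7700 °C.
T(t) = T_ss + (T₀ − T_ss)e^(−t/τ); set T = 34.78:
t = −τ ln[(T − T_ss)/(T₀ − T_ss)] = −924.326 · ln(0.518260) = 607.540 s.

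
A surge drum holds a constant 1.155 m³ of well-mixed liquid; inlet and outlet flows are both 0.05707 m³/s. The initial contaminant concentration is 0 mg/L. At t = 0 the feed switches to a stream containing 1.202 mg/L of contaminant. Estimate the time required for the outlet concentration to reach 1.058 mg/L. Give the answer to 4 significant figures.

42.94 s

Species balance: V dC/dt = Q(C_in − C) ⇒ τ = V/Q = 20.2383 s.
C(t) = C_in + (C₀ − C_in) e^(−t/τ). Set C = 1.058 and solve for t:
e^(−t/τ) = (C − C_in)/(C₀ − C_in) = (1.058 − 1.202)/(0 − 1.202) = 0.119800
t = −τ ln(…) = 20.2383 × 2.12193 = 42.9442 s.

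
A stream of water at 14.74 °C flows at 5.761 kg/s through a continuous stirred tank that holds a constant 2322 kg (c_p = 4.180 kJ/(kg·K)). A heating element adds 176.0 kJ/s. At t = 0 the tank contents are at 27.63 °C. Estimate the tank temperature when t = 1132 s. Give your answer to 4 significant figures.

22.39 °C

Unsteady energy balance on the tank contents: M c_p dT/dt = ṁ c_p (T_in − T) + 176.0.
Rearrange: dT/dt = (T_ss − T)/τ with τ = M/ṁ = 403.055 s and T_ss = T_in + Q̇/(ṁ c_p) = 22.0487 °C.
This is linear first-order; T(t) = T_ss + (T₀ − T_ss) e^(−t/τ).
T(1132) = 22.0487 + (5.58133)·e^(−1132/403.055) = 22.0487 + (5.58133)·0.0602924 = 22.3852 °C.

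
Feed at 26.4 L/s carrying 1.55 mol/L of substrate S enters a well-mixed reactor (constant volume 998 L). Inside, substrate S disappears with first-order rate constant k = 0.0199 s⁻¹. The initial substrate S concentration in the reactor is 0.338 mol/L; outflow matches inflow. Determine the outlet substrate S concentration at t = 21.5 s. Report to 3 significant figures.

0.683 mol/L

V dC/dt = Q(C_in − C) − k V C.
This is linear with rate a = Q/V + k = 0.046353 s⁻¹.
C_ss = Q C_in/(Q + kV) = 0.88456 mol/L; C(t) = C_ss + (C₀ − C_ss) e^(−a t).
C(21.5) = 0.88456 + (-0.54656)·e^(−0.046353·21.5) = 0.88456 + (-0.54656)·0.36914 = 0.68281 mol/L.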